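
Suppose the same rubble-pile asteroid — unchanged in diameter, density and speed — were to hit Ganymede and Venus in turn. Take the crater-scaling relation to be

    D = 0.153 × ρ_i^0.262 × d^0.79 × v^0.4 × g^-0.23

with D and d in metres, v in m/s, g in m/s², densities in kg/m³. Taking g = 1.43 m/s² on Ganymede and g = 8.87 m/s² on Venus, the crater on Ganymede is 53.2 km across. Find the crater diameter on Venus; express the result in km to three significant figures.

All impactor-dependent factors cancel in the ratio, leaving D_Venus/D_Ganymede = (g_Venus/g_Ganymede)^-0.23.
(8.87/1.43)^-0.23 = 6.203^-0.23 = 0.6572
D_Venus = 0.6572 × 53.2 km = 35.0 km

D ≈ 35.0 km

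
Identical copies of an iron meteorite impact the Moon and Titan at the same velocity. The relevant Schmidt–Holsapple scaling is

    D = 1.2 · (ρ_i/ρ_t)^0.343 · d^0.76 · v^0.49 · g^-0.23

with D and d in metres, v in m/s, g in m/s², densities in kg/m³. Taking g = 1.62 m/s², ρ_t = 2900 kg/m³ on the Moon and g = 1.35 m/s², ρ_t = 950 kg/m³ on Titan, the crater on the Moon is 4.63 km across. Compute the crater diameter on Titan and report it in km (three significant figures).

The impactor-only factors (d, v, ρ_i) cancel in the ratio, leaving D_Titan/D_Moon = (g_Titan/g_Moon)^-0.23 · (ρ_t,Moon/ρ_t,Titan)^0.343.
(1.35/1.62)^-0.23 = 0.8333^-0.23 = 1.043
(2900/950)^0.343 = 3.053^0.343 = 1.466
Ratio = 1.043 × 1.466 = 1.529
D_Titan = 1.529 × 4.63 km = 7.08 km

D ≈ 7.08 km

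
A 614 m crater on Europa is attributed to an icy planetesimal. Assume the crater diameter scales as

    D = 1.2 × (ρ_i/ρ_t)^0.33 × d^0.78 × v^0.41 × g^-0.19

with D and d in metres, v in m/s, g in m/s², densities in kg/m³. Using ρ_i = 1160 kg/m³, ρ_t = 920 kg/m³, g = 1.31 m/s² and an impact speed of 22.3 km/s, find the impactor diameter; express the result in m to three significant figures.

Rearranging for d: d = [D / (1.2 · (1160/920)^0.33 · 22300^0.41 · 1.31^-0.19)]^(1/0.78).
(1160/920)^0.33 = 1.079
22300^0.41 = 60.65
1.31^-0.19 = 0.9500
Denominator = 1.2 × 1.079 × 60.65 × 0.9500 = 74.60
D / 74.60 = 614 / 74.60 = 8.231
d = 8.231^(1/0.78) = 8.231^1.2821 = 14.92 m

d ≈ 14.9 m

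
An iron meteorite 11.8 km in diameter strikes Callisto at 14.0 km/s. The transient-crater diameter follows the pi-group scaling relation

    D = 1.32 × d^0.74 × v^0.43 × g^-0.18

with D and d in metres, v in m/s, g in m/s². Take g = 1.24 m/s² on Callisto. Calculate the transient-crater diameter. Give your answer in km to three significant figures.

In SI units: d = 11800 m, v = 14000 m/s.
d^0.74 = 11800^0.74 = 1031
v^0.43 = 14000^0.43 = 60.65
g^-0.18 = 1.24^-0.18 = 0.9620
D = 1.32 × 1031 × 60.65 × 0.9620 = 79403 m
   = 79.40 km

D ≈ 79.4 km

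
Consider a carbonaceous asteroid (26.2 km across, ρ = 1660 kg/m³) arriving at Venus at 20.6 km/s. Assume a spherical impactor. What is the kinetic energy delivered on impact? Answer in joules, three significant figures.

E ≈ 3.32 × 10^24 J

d = 26200 m; v = 20600 m/s.
Mass m = (π/6) ρ d³ = (π/6) × 1660 × (26200)³ = 1.563 × 10^16 kg
E = ½ m v² = 0.5 × 1.563 × 10^16 × (20600)² = 3.316 × 10^24 J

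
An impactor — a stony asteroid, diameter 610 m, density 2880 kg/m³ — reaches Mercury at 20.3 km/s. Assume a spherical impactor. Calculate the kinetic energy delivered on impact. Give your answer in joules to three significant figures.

v = 20300 m/s.
Mass m = (π/6) ρ d³ = (π/6) × 2880 × (610)³ = 3.423 × 10^11 kg
E = ½ m v² = 0.5 × 3.423 × 10^11 × (20300)² = 7.053 × 10^19 J

E ≈ 7.05 × 10^19 J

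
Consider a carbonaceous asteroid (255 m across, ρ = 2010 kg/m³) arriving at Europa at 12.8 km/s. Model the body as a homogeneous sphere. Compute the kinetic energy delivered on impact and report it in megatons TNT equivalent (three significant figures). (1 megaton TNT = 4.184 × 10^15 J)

v = 12800 m/s.
Mass m = (π/6) ρ d³ = (π/6) × 2010 × (255)³ = 1.745 × 10^10 kg
E = ½ m v² = 0.5 × 1.745 × 10^10 × (12800)² = 1.430 × 10^18 J
   = 1.430 × 10^18 / 4.184×10^15 = 341.8 Mt

E ≈ 342 Mt TNT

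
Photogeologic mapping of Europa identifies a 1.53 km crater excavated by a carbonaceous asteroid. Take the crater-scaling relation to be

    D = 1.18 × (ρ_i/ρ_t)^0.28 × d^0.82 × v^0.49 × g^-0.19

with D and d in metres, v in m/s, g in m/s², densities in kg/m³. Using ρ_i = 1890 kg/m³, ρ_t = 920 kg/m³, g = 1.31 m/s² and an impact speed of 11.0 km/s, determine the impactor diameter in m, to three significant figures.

d ≈ 20.0 m

Rearranging for d: d = [D / (1.18 · (1890/920)^0.28 · 11000^0.49 · 1.31^-0.19)]^(1/0.82).
D = 1530 m.
(1890/920)^0.28 = 1.223
11000^0.49 = 95.56
1.31^-0.19 = 0.9500
Denominator = 1.18 × 1.223 × 95.56 × 0.9500 = 131.0
D / 131.0 = 1530 / 131.0 = 11.68
d = 11.68^(1/0.82) = 11.68^1.2195 = 20.03 m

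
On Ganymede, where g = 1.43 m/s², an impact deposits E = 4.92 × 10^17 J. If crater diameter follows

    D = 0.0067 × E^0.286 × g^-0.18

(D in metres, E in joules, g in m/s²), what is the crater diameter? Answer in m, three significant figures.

D ≈ 721 m

E^0.286 = (4.92 × 10^17)^0.286 = 1.148 × 10^5
g^-0.18 = 1.43^-0.18 = 0.9376
D = 0.0067 × 1.148 × 10^5 × 0.9376 = 721.2 m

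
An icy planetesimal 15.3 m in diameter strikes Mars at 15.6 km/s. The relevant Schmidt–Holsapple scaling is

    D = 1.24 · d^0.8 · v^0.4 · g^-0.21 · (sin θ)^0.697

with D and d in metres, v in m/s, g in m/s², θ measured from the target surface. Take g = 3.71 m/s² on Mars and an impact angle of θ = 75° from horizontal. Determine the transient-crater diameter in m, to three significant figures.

In SI units: v = 15600 m/s.
d^0.8 = 15.3^0.8 = 8.867
v^0.4 = 15600^0.4 = 47.56
g^-0.21 = 3.71^-0.21 = 0.7593
(sin 75°)^0.697 = 0.9659^0.697 = 0.9761
D = 1.24 × 8.867 × 47.56 × 0.7593 × 0.9761 = 387.6 m

D ≈ 388 m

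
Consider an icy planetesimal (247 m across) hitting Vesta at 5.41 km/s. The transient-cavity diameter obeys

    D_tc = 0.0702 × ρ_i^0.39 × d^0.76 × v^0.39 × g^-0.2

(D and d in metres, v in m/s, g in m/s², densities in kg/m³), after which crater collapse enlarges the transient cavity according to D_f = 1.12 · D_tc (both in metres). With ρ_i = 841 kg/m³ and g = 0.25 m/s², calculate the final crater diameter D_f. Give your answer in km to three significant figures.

D_f ≈ 2.70 km

v = 5410 m/s.
ρ_i^0.39 = 841^0.39 = 13.83
d^0.76 = 247^0.76 = 65.83
v^0.39 = 5410^0.39 = 28.57
g^-0.2 = 0.25^-0.2 = 1.320
D_tc = 0.0702 × 13.83 × 65.83 × 28.57 × 1.320 = 2410 m
D_f = 1.12 × 2410 = 2699 m
     = 2.699 km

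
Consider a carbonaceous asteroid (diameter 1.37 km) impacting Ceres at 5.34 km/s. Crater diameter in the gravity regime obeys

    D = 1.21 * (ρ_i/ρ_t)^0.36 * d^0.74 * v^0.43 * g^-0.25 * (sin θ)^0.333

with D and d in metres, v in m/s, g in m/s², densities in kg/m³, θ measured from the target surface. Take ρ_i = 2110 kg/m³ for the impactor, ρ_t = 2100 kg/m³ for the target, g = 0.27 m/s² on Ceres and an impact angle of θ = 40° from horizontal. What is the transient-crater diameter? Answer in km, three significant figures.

D ≈ 12.2 km

In SI units: d = 1370 m, v = 5340 m/s.
(ρ_i/ρ_t)^0.36 = (2110/2100)^0.36 = 1.002
d^0.74 = 1370^0.74 = 209.5
v^0.43 = 5340^0.43 = 40.07
g^-0.25 = 0.27^-0.25 = 1.387
(sin 40°)^0.333 = 0.6428^0.333 = 0.8632
D = 1.21 × 1.002 × 209.5 × 40.07 × 1.387 × 0.8632 = 12186 m
   = 12.19 km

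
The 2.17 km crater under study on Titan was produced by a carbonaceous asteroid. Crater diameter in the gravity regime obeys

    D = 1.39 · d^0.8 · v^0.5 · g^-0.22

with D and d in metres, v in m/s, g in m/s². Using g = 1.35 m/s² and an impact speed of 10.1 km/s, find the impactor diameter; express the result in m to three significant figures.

d ≈ 33.5 m

Rearranging for d: d = [D / (1.39 · 10100^0.5 · 1.35^-0.22)]^(1/0.8).
D = 2170 m.
10100^0.5 = 100.5
1.35^-0.22 = 0.9361
Denominator = 1.39 × 100.5 × 0.9361 = 130.8
D / 130.8 = 2170 / 130.8 = 16.59
d = 16.59^(1/0.8) = 16.59^1.25 = 33.48 m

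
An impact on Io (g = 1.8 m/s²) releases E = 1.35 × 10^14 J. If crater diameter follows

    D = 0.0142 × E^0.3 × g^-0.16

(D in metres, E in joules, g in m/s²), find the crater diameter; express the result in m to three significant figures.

D ≈ 224 m

E^0.3 = (1.35 × 10^14)^0.3 = 1.734 × 10^4
g^-0.16 = 1.8^-0.16 = 0.9102
D = 0.0142 × 1.734 × 10^4 × 0.9102 = 224.1 m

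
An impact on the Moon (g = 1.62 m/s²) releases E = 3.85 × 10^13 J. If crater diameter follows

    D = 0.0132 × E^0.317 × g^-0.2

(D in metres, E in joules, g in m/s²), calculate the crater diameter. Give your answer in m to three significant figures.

E^0.317 = (3.85 × 10^13)^0.317 = 2.026 × 10^4
g^-0.2 = 1.62^-0.2 = 0.9080
D = 0.0132 × 2.026 × 10^4 × 0.9080 = 242.8 m

D ≈ 243 m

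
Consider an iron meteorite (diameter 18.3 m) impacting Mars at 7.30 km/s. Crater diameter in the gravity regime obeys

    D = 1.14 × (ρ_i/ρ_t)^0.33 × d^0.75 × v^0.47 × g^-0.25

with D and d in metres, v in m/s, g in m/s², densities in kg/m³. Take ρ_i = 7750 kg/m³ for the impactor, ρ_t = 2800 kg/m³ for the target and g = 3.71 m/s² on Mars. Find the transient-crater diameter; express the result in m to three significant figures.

D ≈ 665 m

In SI units: v = 7300 m/s.
(ρ_i/ρ_t)^0.33 = (7750/2800)^0.33 = 1.399
d^0.75 = 18.3^0.75 = 8.848
v^0.47 = 7300^0.47 = 65.43
g^-0.25 = 3.71^-0.25 = 0.7205
D = 1.14 × 1.399 × 8.848 × 65.43 × 0.7205 = 665.2 m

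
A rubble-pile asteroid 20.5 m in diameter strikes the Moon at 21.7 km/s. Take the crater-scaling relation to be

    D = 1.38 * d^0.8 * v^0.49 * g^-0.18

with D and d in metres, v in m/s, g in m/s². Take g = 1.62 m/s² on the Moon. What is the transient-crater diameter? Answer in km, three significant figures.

In SI units: v = 21700 m/s.
d^0.8 = 20.5^0.8 = 11.20
v^0.49 = 21700^0.49 = 133.3
g^-0.18 = 1.62^-0.18 = 0.9168
D = 1.38 × 11.20 × 133.3 × 0.9168 = 1889 m
   = 1.889 km

D ≈ 1.89 km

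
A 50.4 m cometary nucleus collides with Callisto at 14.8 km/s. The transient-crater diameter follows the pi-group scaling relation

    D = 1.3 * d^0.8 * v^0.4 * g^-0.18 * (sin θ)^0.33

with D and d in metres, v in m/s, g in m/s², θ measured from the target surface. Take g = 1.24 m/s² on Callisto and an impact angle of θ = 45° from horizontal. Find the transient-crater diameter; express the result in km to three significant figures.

D ≈ 1.20 km

In SI units: v = 14800 m/s.
d^0.8 = 50.4^0.8 = 23.01
v^0.4 = 14800^0.4 = 46.57
g^-0.18 = 1.24^-0.18 = 0.9620
(sin 45°)^0.33 = 0.7071^0.33 = 0.8919
D = 1.3 × 23.01 × 46.57 × 0.9620 × 0.8919 = 1195 m
   = 1.195 km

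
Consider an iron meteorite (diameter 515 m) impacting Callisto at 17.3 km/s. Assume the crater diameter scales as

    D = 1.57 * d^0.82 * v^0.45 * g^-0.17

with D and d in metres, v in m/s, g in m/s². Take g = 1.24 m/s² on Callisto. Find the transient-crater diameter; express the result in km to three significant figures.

D ≈ 20.5 km

In SI units: v = 17300 m/s.
d^0.82 = 515^0.82 = 167.4
v^0.45 = 17300^0.45 = 80.75
g^-0.17 = 1.24^-0.17 = 0.9641
D = 1.57 × 167.4 × 80.75 × 0.9641 = 20461 m
   = 20.46 km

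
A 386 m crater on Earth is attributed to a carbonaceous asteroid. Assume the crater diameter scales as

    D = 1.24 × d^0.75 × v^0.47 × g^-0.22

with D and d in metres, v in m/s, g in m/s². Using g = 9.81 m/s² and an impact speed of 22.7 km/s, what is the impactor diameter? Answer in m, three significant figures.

Rearranging for d: d = [D / (1.24 · 22700^0.47 · 9.81^-0.22)]^(1/0.75).
22700^0.47 = 111.5
9.81^-0.22 = 0.6051
Denominator = 1.24 × 111.5 × 0.6051 = 83.66
D / 83.66 = 386 / 83.66 = 4.614
d = 4.614^(1/0.75) = 4.614^1.3333 = 7.681 m

d ≈ 7.68 m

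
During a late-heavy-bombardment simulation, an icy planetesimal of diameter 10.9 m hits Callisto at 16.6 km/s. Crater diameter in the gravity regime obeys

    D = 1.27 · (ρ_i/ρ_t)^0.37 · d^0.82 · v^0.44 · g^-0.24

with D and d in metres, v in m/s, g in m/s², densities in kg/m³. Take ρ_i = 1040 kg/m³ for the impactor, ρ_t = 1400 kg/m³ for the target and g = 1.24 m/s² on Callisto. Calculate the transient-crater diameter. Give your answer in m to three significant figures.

In SI units: v = 16600 m/s.
(ρ_i/ρ_t)^0.37 = (1040/1400)^0.37 = 0.8958
d^0.82 = 10.9^0.82 = 7.091
v^0.44 = 16600^0.44 = 71.92
g^-0.24 = 1.24^-0.24 = 0.9497
D = 1.27 × 0.8958 × 7.091 × 71.92 × 0.9497 = 551.0 m

D ≈ 551 m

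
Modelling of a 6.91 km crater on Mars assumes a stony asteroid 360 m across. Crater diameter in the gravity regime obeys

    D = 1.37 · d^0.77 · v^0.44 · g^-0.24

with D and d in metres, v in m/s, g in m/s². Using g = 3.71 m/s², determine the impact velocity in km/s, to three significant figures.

v ≈ 17.9 km/s

Rearranging for v: v = [D / (1.37 · 360^0.77 · 3.71^-0.24)]^(1/0.44).
D = 6910 m.
360^0.77 = 92.97
3.71^-0.24 = 0.7300
Denominator = 1.37 × 92.97 × 0.7300 = 92.98
D / 92.98 = 6910 / 92.98 = 74.32
v = 74.32^(1/0.44) = 74.32^2.2727 = 17884 m/s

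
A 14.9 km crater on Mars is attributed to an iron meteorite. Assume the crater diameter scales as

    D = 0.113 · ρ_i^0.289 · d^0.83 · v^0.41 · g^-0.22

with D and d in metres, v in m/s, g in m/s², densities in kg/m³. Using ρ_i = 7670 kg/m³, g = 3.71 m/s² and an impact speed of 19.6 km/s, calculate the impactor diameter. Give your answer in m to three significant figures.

Rearranging for d: d = [D / (0.113 · 7670^0.289 · 19600^0.41 · 3.71^-0.22)]^(1/0.83).
D = 14900 m.
7670^0.289 = 13.26
19600^0.41 = 57.52
3.71^-0.22 = 0.7494
Denominator = 0.113 × 13.26 × 57.52 × 0.7494 = 64.59
D / 64.59 = 14900 / 64.59 = 230.7
d = 230.7^(1/0.83) = 230.7^1.2048 = 703.1 m

d ≈ 703 m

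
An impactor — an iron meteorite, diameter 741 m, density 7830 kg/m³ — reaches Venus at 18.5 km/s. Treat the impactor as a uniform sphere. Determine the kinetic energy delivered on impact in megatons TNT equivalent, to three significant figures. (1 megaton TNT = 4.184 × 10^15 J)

v = 18500 m/s.
Mass m = (π/6) ρ d³ = (π/6) × 7830 × (741)³ = 1.668 × 10^12 kg
E = ½ m v² = 0.5 × 1.668 × 10^12 × (18500)² = 2.854 × 10^20 J
   = 2.854 × 10^20 / 4.184×10^15 = 68212 Mt

E ≈ 68200 Mt TNT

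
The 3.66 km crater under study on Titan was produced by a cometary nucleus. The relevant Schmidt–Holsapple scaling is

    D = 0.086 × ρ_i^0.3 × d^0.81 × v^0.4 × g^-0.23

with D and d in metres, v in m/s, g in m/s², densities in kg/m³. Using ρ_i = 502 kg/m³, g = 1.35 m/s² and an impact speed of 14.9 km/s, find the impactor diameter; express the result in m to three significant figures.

d ≈ 491 m

Rearranging for d: d = [D / (0.086 · 502^0.3 · 14900^0.4 · 1.35^-0.23)]^(1/0.81).
D = 3660 m.
502^0.3 = 6.460
14900^0.4 = 46.70
1.35^-0.23 = 0.9333
Denominator = 0.086 × 6.460 × 46.70 × 0.9333 = 24.21
D / 24.21 = 3660 / 24.21 = 151.2
d = 151.2^(1/0.81) = 151.2^1.2346 = 490.8 m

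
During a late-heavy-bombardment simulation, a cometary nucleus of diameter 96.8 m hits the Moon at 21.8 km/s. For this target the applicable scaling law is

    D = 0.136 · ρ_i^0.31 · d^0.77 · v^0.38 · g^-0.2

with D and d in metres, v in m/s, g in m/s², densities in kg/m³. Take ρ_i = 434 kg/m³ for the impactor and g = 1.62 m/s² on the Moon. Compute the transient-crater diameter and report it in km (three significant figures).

D ≈ 1.22 km

In SI units: v = 21800 m/s.
ρ_i^0.31 = 434^0.31 = 6.571
d^0.77 = 96.8^0.77 = 33.82
v^0.38 = 21800^0.38 = 44.53
g^-0.2 = 1.62^-0.2 = 0.9080
D = 0.136 × 6.571 × 33.82 × 44.53 × 0.9080 = 1222 m
   = 1.222 km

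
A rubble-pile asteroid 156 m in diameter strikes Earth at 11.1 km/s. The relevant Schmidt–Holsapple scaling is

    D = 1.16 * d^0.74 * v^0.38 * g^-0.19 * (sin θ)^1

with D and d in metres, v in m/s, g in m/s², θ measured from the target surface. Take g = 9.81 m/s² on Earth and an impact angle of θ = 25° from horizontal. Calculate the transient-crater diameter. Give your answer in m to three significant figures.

D ≈ 459 m

In SI units: v = 11100 m/s.
d^0.74 = 156^0.74 = 41.97
v^0.38 = 11100^0.38 = 34.45
g^-0.19 = 9.81^-0.19 = 0.6480
(sin 25°)^1 = 0.4226^1 = 0.4226
D = 1.16 × 41.97 × 34.45 × 0.6480 × 0.4226 = 459.3 m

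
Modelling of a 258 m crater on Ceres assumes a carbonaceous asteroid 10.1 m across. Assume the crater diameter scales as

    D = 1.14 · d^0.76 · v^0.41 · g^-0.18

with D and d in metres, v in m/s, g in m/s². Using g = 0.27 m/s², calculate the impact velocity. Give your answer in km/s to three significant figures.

v ≈ 4.28 km/s

Rearranging for v: v = [D / (1.14 · 10.1^0.76 · 0.27^-0.18)]^(1/0.41).
10.1^0.76 = 5.798
0.27^-0.18 = 1.266
Denominator = 1.14 × 5.798 × 1.266 = 8.368
D / 8.368 = 258 / 8.368 = 30.83
v = 30.83^(1/0.41) = 30.83^2.439 = 4282 m/s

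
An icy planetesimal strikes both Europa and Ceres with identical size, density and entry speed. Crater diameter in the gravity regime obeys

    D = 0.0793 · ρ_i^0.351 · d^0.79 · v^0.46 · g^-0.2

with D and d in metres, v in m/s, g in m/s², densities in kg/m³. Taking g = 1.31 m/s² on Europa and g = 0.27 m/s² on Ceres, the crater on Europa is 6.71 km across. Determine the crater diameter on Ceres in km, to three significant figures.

D ≈ 9.20 km

All impactor-dependent factors cancel in the ratio, leaving D_Ceres/D_Europa = (g_Ceres/g_Europa)^-0.2.
(0.27/1.31)^-0.2 = 0.2061^-0.2 = 1.371
D_Ceres = 1.371 × 6.71 km = 9.20 km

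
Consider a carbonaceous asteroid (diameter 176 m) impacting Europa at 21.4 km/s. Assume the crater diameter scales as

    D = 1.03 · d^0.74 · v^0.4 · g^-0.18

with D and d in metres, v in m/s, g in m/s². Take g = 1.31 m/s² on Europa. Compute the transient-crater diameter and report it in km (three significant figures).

D ≈ 2.43 km

In SI units: v = 21400 m/s.
d^0.74 = 176^0.74 = 45.89
v^0.4 = 21400^0.4 = 53.97
g^-0.18 = 1.31^-0.18 = 0.9526
D = 1.03 × 45.89 × 53.97 × 0.9526 = 2430 m
   = 2.430 km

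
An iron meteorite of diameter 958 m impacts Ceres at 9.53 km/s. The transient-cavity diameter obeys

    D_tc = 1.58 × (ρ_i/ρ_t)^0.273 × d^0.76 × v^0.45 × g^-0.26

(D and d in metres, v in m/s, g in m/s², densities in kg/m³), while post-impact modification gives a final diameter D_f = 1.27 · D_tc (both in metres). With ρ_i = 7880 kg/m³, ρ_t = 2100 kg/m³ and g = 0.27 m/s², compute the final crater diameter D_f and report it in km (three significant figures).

D_f ≈ 46.1 km

v = 9530 m/s.
(ρ_i/ρ_t)^0.273 = (7880/2100)^0.273 = 1.435
d^0.76 = 958^0.76 = 184.4
v^0.45 = 9530^0.45 = 61.74
g^-0.26 = 0.27^-0.26 = 1.406
D_tc = 1.58 × 1.435 × 184.4 × 61.74 × 1.406 = 36290 m
D_f = 1.27 × 36290 = 46088 m
     = 46.09 km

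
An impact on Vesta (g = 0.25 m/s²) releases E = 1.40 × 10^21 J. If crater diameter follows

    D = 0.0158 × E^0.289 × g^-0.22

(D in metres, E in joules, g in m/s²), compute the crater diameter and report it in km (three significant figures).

D ≈ 27.7 km

E^0.289 = (1.40 × 10^21)^0.289 = 1.292 × 10^6
g^-0.22 = 0.25^-0.22 = 1.357
D = 0.0158 × 1.292 × 10^6 × 1.357 = 27701 m
   = 27.70 km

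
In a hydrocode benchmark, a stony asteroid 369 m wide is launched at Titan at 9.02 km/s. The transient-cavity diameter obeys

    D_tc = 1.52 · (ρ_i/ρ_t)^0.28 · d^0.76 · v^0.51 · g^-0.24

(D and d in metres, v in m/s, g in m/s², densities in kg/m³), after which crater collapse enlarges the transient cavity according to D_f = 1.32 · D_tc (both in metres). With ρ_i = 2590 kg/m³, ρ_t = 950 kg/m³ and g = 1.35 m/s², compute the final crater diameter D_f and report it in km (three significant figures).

D_f ≈ 23.0 km

v = 9020 m/s.
(ρ_i/ρ_t)^0.28 = (2590/950)^0.28 = 1.324
d^0.76 = 369^0.76 = 89.32
v^0.51 = 9020^0.51 = 104.0
g^-0.24 = 1.35^-0.24 = 0.9305
D_tc = 1.52 × 1.324 × 89.32 × 104.0 × 0.9305 = 17400 m
D_f = 1.32 × 17400 = 22968 m
     = 22.97 km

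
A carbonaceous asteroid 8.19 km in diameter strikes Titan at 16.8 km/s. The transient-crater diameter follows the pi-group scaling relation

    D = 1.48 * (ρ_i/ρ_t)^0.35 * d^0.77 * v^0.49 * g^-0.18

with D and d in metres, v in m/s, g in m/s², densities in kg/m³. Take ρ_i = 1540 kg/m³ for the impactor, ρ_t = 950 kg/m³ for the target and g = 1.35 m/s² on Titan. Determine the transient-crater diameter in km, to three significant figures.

D ≈ 201 km

In SI units: d = 8190 m, v = 16800 m/s.
(ρ_i/ρ_t)^0.35 = (1540/950)^0.35 = 1.184
d^0.77 = 8190^0.77 = 1031
v^0.49 = 16800^0.49 = 117.6
g^-0.18 = 1.35^-0.18 = 0.9474
D = 1.48 × 1.184 × 1031 × 117.6 × 0.9474 = 2.013 × 10^5 m
   = 201.3 km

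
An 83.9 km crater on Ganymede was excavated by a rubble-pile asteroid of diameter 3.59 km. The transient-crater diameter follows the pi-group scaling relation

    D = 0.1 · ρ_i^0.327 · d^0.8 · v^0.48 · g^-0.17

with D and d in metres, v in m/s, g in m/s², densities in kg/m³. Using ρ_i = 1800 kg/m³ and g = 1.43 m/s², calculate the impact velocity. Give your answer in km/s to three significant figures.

v ≈ 17.9 km/s

Rearranging for v: v = [D / (0.1 · 1800^0.327 · 3590^0.8 · 1.43^-0.17)]^(1/0.48).
D = 83900 m.
1800^0.327 = 11.60
3590^0.8 = 698.4
1.43^-0.17 = 0.9410
Denominator = 0.1 × 11.60 × 698.4 × 0.9410 = 762.3
D / 762.3 = 83900 / 762.3 = 110.1
v = 110.1^(1/0.48) = 110.1^2.0833 = 17933 m/s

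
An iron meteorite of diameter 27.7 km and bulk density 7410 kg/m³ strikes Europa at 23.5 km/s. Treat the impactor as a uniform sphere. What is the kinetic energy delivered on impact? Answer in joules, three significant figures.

d = 27700 m; v = 23500 m/s.
Mass m = (π/6) ρ d³ = (π/6) × 7410 × (27700)³ = 8.246 × 10^16 kg
E = ½ m v² = 0.5 × 8.246 × 10^16 × (23500)² = 2.277 × 10^25 J

E ≈ 2.28 × 10^25 J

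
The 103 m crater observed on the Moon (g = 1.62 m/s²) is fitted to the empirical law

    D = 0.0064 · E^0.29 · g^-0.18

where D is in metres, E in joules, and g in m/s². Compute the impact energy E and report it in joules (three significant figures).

E ≈ 4.32 × 10^14 J

Rearranging: E = [D / (0.0064 · g^-0.18)]^(1/0.29).
g^-0.18 = 1.62^-0.18 = 0.9168
D / (0.0064 × 0.9168) = 103 / (5.868 × 10^-3) = 1.755 × 10^4
E = (1.755 × 10^4)^3.4483 = 4.321 × 10^14 J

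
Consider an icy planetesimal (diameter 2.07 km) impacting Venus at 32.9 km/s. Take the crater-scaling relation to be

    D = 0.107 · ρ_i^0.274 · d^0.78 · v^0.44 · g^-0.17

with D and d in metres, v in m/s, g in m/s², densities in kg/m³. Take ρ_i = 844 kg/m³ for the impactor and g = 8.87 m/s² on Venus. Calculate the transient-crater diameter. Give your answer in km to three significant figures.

D ≈ 17.5 km

In SI units: d = 2070 m, v = 32900 m/s.
ρ_i^0.274 = 844^0.274 = 6.336
d^0.78 = 2070^0.78 = 385.9
v^0.44 = 32900^0.44 = 97.18
g^-0.17 = 8.87^-0.17 = 0.6900
D = 0.107 × 6.336 × 385.9 × 97.18 × 0.6900 = 17543 m
   = 17.54 km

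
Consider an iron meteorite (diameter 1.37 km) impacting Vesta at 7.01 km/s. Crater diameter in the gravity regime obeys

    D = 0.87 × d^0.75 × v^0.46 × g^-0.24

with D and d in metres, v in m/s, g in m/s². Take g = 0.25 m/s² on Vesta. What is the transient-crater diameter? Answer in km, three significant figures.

D ≈ 16.1 km

In SI units: d = 1370 m, v = 7010 m/s.
d^0.75 = 1370^0.75 = 225.2
v^0.46 = 7010^0.46 = 58.75
g^-0.24 = 0.25^-0.24 = 1.395
D = 0.87 × 225.2 × 58.75 × 1.395 = 16057 m
   = 16.06 km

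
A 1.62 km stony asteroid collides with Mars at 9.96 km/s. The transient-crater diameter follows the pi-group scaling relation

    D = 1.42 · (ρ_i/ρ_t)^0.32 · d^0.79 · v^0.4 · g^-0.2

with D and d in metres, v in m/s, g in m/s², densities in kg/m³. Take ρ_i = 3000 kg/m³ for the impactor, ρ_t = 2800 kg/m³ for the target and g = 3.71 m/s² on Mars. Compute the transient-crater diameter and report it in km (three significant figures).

D ≈ 15.2 km

In SI units: d = 1620 m, v = 9960 m/s.
(ρ_i/ρ_t)^0.32 = (3000/2800)^0.32 = 1.022
d^0.79 = 1620^0.79 = 343.2
v^0.4 = 9960^0.4 = 39.75
g^-0.2 = 3.71^-0.2 = 0.7694
D = 1.42 × 1.022 × 343.2 × 39.75 × 0.7694 = 15233 m
   = 15.23 km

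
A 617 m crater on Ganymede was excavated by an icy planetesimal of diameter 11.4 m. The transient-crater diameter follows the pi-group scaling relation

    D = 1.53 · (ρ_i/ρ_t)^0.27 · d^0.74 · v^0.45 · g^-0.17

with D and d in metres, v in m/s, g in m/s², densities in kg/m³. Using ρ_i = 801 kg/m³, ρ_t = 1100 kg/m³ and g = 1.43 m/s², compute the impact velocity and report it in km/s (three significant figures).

v ≈ 15.6 km/s

Rearranging for v: v = [D / (1.53 · (801/1100)^0.27 · 11.4^0.74 · 1.43^-0.17)]^(1/0.45).
(801/1100)^0.27 = 0.9179
11.4^0.74 = 6.055
1.43^-0.17 = 0.9410
Denominator = 1.53 × 0.9179 × 6.055 × 0.9410 = 8.002
D / 8.002 = 617 / 8.002 = 77.11
v = 77.11^(1/0.45) = 77.11^2.2222 = 15615 m/s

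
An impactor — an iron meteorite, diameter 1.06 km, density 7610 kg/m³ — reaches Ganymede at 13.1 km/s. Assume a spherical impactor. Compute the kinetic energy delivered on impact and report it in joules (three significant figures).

E ≈ 4.07 × 10^20 J

d = 1060 m; v = 13100 m/s.
Mass m = (π/6) ρ d³ = (π/6) × 7610 × (1060)³ = 4.746 × 10^12 kg
E = ½ m v² = 0.5 × 4.746 × 10^12 × (13100)² = 4.072 × 10^20 J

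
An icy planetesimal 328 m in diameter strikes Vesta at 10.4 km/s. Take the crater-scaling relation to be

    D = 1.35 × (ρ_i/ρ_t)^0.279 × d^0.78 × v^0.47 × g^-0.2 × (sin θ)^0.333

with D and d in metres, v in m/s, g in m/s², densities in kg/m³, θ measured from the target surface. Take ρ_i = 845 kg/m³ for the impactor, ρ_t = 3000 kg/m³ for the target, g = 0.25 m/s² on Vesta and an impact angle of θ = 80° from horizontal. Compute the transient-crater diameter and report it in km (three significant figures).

In SI units: v = 10400 m/s.
(ρ_i/ρ_t)^0.279 = (845/3000)^0.279 = 0.7022
d^0.78 = 328^0.78 = 91.70
v^0.47 = 10400^0.47 = 77.27
g^-0.2 = 0.25^-0.2 = 1.320
(sin 80°)^0.333 = 0.9848^0.333 = 0.9949
D = 1.35 × 0.7022 × 91.70 × 77.27 × 1.320 × 0.9949 = 8821 m
   = 8.821 km

D ≈ 8.82 km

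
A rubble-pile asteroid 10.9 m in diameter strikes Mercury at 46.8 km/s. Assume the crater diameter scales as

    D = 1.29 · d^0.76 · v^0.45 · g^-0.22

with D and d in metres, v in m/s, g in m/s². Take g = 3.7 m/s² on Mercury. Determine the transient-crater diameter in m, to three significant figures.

D ≈ 751 m

In SI units: v = 46800 m/s.
d^0.76 = 10.9^0.76 = 6.144
v^0.45 = 46800^0.45 = 126.4
g^-0.22 = 3.7^-0.22 = 0.7499
D = 1.29 × 6.144 × 126.4 × 0.7499 = 751.3 m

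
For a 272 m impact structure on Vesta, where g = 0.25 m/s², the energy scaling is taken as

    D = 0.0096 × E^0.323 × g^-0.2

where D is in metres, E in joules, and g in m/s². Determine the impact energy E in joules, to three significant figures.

E ≈ 2.58 × 10^13 J

Rearranging: E = [D / (0.0096 · g^-0.2)]^(1/0.323).
g^-0.2 = 0.25^-0.2 = 1.320
D / (0.0096 × 1.320) = 272 / (0.01267) = 2.147 × 10^4
E = (2.147 × 10^4)^3.096 = 2.578 × 10^13 J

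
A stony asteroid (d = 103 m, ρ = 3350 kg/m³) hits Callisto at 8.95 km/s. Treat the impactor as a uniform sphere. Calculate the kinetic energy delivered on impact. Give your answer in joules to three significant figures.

E ≈ 7.68 × 10^16 J

v = 8950 m/s.
Mass m = (π/6) ρ d³ = (π/6) × 3350 × (103)³ = 1.917 × 10^9 kg
E = ½ m v² = 0.5 × 1.917 × 10^9 × (8950)² = 7.678 × 10^16 J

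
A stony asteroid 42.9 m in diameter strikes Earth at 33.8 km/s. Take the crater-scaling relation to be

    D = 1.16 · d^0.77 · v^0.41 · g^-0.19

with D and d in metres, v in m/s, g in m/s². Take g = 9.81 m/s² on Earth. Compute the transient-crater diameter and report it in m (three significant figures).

In SI units: v = 33800 m/s.
d^0.77 = 42.9^0.77 = 18.07
v^0.41 = 33800^0.41 = 71.92
g^-0.19 = 9.81^-0.19 = 0.6480
D = 1.16 × 18.07 × 71.92 × 0.6480 = 976.9 m

D ≈ 977 m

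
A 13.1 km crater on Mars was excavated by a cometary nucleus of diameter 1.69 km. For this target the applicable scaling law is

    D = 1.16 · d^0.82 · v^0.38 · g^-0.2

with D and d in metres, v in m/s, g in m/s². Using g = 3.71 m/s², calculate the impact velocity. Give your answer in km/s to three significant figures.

Rearranging for v: v = [D / (1.16 · 1690^0.82 · 3.71^-0.2)]^(1/0.38).
D = 13100 m.
1690^0.82 = 443.5
3.71^-0.2 = 0.7694
Denominator = 1.16 × 443.5 × 0.7694 = 395.8
D / 395.8 = 13100 / 395.8 = 33.10
v = 33.10^(1/0.38) = 33.10^2.6316 = 9990 m/s

v ≈ 9.99 km/s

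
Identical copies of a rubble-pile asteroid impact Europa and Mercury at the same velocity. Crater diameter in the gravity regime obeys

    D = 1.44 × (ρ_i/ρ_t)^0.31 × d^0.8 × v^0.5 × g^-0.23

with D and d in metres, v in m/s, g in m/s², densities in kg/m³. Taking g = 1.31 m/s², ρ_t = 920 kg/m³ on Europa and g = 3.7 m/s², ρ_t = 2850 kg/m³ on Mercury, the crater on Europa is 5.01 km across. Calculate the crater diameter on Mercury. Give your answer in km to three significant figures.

D ≈ 2.78 km

The impactor-only factors (d, v, ρ_i) cancel in the ratio, leaving D_Mercury/D_Europa = (g_Mercury/g_Europa)^-0.23 · (ρ_t,Europa/ρ_t,Mercury)^0.31.
(3.7/1.31)^-0.23 = 2.824^-0.23 = 0.7876
(920/2850)^0.31 = 0.3228^0.31 = 0.7043
Ratio = 0.7876 × 0.7043 = 0.5547
D_Mercury = 0.5547 × 5.01 km = 2.78 km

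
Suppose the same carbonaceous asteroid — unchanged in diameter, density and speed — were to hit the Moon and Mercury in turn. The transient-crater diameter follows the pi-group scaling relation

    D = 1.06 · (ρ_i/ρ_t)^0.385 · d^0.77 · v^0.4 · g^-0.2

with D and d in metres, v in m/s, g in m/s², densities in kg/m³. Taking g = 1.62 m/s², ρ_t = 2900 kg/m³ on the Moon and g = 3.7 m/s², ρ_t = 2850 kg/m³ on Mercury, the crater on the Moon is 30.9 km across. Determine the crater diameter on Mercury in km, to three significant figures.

The impactor-only factors (d, v, ρ_i) cancel in the ratio, leaving D_Mercury/D_Moon = (g_Mercury/g_Moon)^-0.2 · (ρ_t,Moon/ρ_t,Mercury)^0.385.
(3.7/1.62)^-0.2 = 2.284^-0.2 = 0.8477
(2900/2850)^0.385 = 1.018^0.385 = 1.007
Ratio = 0.8477 × 1.007 = 0.8536
D_Mercury = 0.8536 × 30.9 km = 26.4 km

D ≈ 26.4 km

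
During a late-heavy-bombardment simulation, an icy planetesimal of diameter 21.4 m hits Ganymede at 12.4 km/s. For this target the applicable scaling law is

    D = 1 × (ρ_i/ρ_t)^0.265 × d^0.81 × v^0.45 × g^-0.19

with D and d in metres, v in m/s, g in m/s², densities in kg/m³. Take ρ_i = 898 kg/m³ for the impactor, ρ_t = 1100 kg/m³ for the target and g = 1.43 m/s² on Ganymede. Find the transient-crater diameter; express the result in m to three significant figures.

D ≈ 736 m

In SI units: v = 12400 m/s.
(ρ_i/ρ_t)^0.265 = (898/1100)^0.265 = 0.9477
d^0.81 = 21.4^0.81 = 11.96
v^0.45 = 12400^0.45 = 69.51
g^-0.19 = 1.43^-0.19 = 0.9343
D = 1 × 0.9477 × 11.96 × 69.51 × 0.9343 = 736.1 m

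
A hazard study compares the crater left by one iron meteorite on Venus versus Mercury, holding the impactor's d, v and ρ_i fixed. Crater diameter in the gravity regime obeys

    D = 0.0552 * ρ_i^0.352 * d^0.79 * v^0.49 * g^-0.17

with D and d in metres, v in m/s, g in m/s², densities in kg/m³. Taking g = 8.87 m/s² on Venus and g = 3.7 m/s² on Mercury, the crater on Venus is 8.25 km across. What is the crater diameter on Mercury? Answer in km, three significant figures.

All impactor-dependent factors cancel in the ratio, leaving D_Mercury/D_Venus = (g_Mercury/g_Venus)^-0.17.
(3.7/8.87)^-0.17 = 0.4171^-0.17 = 1.160
D_Mercury = 1.160 × 8.25 km = 9.57 km

D ≈ 9.57 km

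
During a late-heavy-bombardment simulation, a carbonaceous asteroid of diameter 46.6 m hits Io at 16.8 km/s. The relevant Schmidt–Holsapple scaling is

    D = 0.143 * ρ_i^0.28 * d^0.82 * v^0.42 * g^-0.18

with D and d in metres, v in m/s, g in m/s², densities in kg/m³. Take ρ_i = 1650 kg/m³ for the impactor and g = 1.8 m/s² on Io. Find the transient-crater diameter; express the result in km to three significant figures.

In SI units: v = 16800 m/s.
ρ_i^0.28 = 1650^0.28 = 7.960
d^0.82 = 46.6^0.82 = 23.34
v^0.42 = 16800^0.42 = 59.52
g^-0.18 = 1.8^-0.18 = 0.8996
D = 0.143 × 7.960 × 23.34 × 59.52 × 0.8996 = 1423 m
   = 1.423 km

D ≈ 1.42 km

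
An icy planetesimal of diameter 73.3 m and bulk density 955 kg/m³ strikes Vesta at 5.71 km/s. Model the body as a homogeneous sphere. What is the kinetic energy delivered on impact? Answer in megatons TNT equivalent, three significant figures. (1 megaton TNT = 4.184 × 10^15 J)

E ≈ 0.767 Mt TNT

v = 5710 m/s.
Mass m = (π/6) ρ d³ = (π/6) × 955 × (73.3)³ = 1.969 × 10^8 kg
E = ½ m v² = 0.5 × 1.969 × 10^8 × (5710)² = 3.210 × 10^15 J
   = 3.210 × 10^15 / 4.184×10^15 = 0.7672 Mt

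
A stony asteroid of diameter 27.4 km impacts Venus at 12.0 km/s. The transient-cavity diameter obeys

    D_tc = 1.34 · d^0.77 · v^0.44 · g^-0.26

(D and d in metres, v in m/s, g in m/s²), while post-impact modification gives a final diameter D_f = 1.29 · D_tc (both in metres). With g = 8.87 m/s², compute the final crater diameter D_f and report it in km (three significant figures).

In SI: d = 27400 m, v = 12000 m/s.
d^0.77 = 27400^0.77 = 2613
v^0.44 = 12000^0.44 = 62.35
g^-0.26 = 8.87^-0.26 = 0.5669
D_tc = 1.34 × 2613 × 62.35 × 0.5669 = 1.238 × 10^5 m
D_f = 1.29 × 1.238 × 10^5 = 1.597 × 10^5 m
     = 159.7 km

D_f ≈ 160 km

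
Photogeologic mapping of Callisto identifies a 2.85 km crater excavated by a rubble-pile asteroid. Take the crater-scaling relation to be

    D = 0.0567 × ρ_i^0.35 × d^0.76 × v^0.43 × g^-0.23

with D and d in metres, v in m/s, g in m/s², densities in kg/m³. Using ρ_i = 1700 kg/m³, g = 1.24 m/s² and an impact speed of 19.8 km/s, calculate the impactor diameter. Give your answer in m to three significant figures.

Rearranging for d: d = [D / (0.0567 · 1700^0.35 · 19800^0.43 · 1.24^-0.23)]^(1/0.76).
D = 2850 m.
1700^0.35 = 13.51
19800^0.43 = 70.40
1.24^-0.23 = 0.9517
Denominator = 0.0567 × 13.51 × 70.40 × 0.9517 = 51.32
D / 51.32 = 2850 / 51.32 = 55.53
d = 55.53^(1/0.76) = 55.53^1.3158 = 197.4 m

d ≈ 197 m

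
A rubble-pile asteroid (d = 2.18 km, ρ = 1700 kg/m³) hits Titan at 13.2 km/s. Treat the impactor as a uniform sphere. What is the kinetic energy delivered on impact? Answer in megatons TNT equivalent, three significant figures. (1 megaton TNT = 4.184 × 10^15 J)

E ≈ 1.92 × 10^5 Mt TNT

d = 2180 m; v = 13200 m/s.
Mass m = (π/6) ρ d³ = (π/6) × 1700 × (2180)³ = 9.222 × 10^12 kg
E = ½ m v² = 0.5 × 9.222 × 10^12 × (13200)² = 8.034 × 10^20 J
   = 8.034 × 10^20 / 4.184×10^15 = 1.920 × 10^5 Mt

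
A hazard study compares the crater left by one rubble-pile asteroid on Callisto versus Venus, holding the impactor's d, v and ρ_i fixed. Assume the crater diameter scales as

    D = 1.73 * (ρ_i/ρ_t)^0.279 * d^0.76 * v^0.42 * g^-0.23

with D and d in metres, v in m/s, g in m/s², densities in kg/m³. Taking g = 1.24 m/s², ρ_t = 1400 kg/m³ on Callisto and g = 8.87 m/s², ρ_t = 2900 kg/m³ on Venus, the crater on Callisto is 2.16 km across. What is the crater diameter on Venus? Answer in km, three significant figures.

The impactor-only factors (d, v, ρ_i) cancel in the ratio, leaving D_Venus/D_Callisto = (g_Venus/g_Callisto)^-0.23 · (ρ_t,Callisto/ρ_t,Venus)^0.279.
(8.87/1.24)^-0.23 = 7.153^-0.23 = 0.6360
(1400/2900)^0.279 = 0.4828^0.279 = 0.8162
Ratio = 0.6360 × 0.8162 = 0.5191
D_Venus = 0.5191 × 2.16 km = 1.12 km

D ≈ 1.12 km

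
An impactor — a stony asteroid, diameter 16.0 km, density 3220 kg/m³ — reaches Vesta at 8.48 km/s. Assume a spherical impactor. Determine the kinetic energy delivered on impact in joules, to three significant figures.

d = 16000 m; v = 8480 m/s.
Mass m = (π/6) ρ d³ = (π/6) × 3220 × (16000)³ = 6.906 × 10^15 kg
E = ½ m v² = 0.5 × 6.906 × 10^15 × (8480)² = 2.483 × 10^23 J

E ≈ 2.48 × 10^23 J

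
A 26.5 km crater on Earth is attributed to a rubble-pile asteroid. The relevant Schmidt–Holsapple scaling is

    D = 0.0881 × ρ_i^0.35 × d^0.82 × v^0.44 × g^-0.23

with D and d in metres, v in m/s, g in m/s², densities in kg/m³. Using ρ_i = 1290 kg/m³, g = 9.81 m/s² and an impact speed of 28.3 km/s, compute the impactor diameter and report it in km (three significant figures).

Rearranging for d: d = [D / (0.0881 · 1290^0.35 · 28300^0.44 · 9.81^-0.23)]^(1/0.82).
D = 26500 m.
1290^0.35 = 12.27
28300^0.44 = 90.95
9.81^-0.23 = 0.5914
Denominator = 0.0881 × 12.27 × 90.95 × 0.5914 = 58.14
D / 58.14 = 26500 / 58.14 = 455.8
d = 455.8^(1/0.82) = 455.8^1.2195 = 1747 m

d ≈ 1.75 km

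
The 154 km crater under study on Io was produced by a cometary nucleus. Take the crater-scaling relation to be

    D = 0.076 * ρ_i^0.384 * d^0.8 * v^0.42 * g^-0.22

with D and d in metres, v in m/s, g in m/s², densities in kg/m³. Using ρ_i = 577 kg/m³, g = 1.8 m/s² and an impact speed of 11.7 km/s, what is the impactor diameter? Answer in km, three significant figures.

Rearranging for d: d = [D / (0.076 · 577^0.384 · 11700^0.42 · 1.8^-0.22)]^(1/0.8).
D = 154000 m.
577^0.384 = 11.49
11700^0.42 = 51.13
1.8^-0.22 = 0.8787
Denominator = 0.076 × 11.49 × 51.13 × 0.8787 = 39.23
D / 39.23 = 154000 / 39.23 = 3926
d = 3926^(1/0.8) = 3926^1.25 = 31077 m

d ≈ 31.1 km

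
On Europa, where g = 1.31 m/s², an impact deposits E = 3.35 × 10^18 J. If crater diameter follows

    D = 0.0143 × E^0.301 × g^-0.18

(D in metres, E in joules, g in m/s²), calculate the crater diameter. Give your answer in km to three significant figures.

D ≈ 5.13 km

E^0.301 = (3.35 × 10^18)^0.301 = 3.767 × 10^5
g^-0.18 = 1.31^-0.18 = 0.9526
D = 0.0143 × 3.767 × 10^5 × 0.9526 = 5131 m
   = 5.131 km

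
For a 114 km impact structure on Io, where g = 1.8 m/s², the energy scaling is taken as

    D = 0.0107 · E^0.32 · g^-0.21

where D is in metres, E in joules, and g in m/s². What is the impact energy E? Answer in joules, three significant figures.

E ≈ 1.34 × 10^22 J

Rearranging: E = [D / (0.0107 · g^-0.21)]^(1/0.32).
D = 114000 m.
g^-0.21 = 1.8^-0.21 = 0.8839
D / (0.0107 × 0.8839) = 114000 / (9.458 × 10^-3) = 1.205 × 10^7
E = (1.205 × 10^7)^3.125 = 1.343 × 10^22 J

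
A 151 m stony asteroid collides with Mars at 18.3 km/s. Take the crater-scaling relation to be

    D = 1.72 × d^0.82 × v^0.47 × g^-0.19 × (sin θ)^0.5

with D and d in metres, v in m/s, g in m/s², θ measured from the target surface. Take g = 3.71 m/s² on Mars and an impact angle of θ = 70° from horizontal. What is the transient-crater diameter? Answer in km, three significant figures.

D ≈ 8.02 km

In SI units: v = 18300 m/s.
d^0.82 = 151^0.82 = 61.20
v^0.47 = 18300^0.47 = 100.8
g^-0.19 = 3.71^-0.19 = 0.7795
(sin 70°)^0.5 = 0.9397^0.5 = 0.9694
D = 1.72 × 61.20 × 100.8 × 0.7795 × 0.9694 = 8018 m
   = 8.018 km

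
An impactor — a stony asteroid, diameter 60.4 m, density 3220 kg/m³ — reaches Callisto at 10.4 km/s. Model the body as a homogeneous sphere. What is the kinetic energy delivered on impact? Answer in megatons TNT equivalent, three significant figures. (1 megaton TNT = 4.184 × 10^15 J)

v = 10400 m/s.
Mass m = (π/6) ρ d³ = (π/6) × 3220 × (60.4)³ = 3.715 × 10^8 kg
E = ½ m v² = 0.5 × 3.715 × 10^8 × (10400)² = 2.009 × 10^16 J
   = 2.009 × 10^16 / 4.184×10^15 = 4.802 Mt

E ≈ 4.80 Mt TNT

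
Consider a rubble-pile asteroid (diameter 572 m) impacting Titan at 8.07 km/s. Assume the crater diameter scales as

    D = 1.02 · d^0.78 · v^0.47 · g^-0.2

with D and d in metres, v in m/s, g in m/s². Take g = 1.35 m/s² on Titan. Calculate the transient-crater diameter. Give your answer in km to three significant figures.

D ≈ 9.32 km

In SI units: v = 8070 m/s.
d^0.78 = 572^0.78 = 141.5
v^0.47 = 8070^0.47 = 68.59
g^-0.2 = 1.35^-0.2 = 0.9417
D = 1.02 × 141.5 × 68.59 × 0.9417 = 9322 m
   = 9.322 km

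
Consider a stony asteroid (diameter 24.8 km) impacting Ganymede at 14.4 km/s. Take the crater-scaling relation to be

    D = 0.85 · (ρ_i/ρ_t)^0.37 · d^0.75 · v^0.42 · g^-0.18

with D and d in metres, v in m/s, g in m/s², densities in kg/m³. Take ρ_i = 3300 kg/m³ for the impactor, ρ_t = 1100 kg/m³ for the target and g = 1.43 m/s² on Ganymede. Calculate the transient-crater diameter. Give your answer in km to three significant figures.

D ≈ 132 km

In SI units: d = 24800 m, v = 14400 m/s.
(ρ_i/ρ_t)^0.37 = (3300/1100)^0.37 = 1.502
d^0.75 = 24800^0.75 = 1976
v^0.42 = 14400^0.42 = 55.78
g^-0.18 = 1.43^-0.18 = 0.9376
D = 0.85 × 1.502 × 1976 × 55.78 × 0.9376 = 1.319 × 10^5 m
   = 131.9 km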